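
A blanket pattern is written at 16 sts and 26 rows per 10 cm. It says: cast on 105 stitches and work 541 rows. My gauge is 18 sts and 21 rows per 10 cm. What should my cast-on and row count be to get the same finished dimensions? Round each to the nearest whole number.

Stitches: 105 × 18/16 = 118.12 → 118.
Rows: 541 × 21/26 = 436.96 → 437.

Cast on 118 stitches; work 437 rows.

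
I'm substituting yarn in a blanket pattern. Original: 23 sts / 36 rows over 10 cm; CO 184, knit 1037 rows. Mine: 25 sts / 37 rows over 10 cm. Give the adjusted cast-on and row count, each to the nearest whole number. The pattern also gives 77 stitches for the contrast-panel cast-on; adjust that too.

Cast on 200 stitches; work 1066 rows; contrast-panel cast-on 84 stitches.

Stitches: 184 × 25/23 = 200.00 → 200.
Rows: 1037 × 37/36 = 1065.81 → 1066.
contrast-panel cast-on: 77 × 25/23 = 83.70 → 84.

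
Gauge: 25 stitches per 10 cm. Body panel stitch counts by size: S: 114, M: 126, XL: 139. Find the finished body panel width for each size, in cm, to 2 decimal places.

S 45.60 cm; M 50.40 cm; XL 55.60 cm.

25/10 = 2.5 sts per cm.
S: 114 / 2.5 = 45.600 → 45.60 cm.
M: 126 / 2.5 = 50.400 → 50.40 cm.
XL: 139 / 2.5 = 55.600 → 55.60 cm.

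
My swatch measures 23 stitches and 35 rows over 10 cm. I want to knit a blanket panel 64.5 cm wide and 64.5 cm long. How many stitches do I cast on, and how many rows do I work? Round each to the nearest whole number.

Stitch gauge = 23/10 = 2.3 sts/cm; 64.5 × 2.3 = 148.35 → 148 sts.
Row gauge = 35/10 = 3.5 rows/cm; 64.5 × 3.5 = 225.75 → 226 rows.

Cast on 148 stitches and work 226 rows.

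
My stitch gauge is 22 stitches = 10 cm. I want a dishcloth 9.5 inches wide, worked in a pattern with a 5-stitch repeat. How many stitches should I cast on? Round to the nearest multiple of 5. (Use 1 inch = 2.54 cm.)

9.5 in = 9.5 × 2.54 = 24.13 cm.
22 / 10 = 2.2 sts/cm.
24.13 × 2.2 = 53.09 sts.
→ 55.

55 stitches.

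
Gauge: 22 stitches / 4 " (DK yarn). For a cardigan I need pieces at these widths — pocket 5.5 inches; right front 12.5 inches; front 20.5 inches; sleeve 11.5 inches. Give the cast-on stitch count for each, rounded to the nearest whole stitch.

Rate = 22/4 = 5.5 sts per in.
pocket: 5.5 × 5.5 = 30.25 → 30.
right front: 12.5 × 5.5 = 68.75 → 69.
front: 20.5 × 5.5 = 112.75 → 113.
sleeve: 11.5 × 5.5 = 63.25 → 63.

pocket 30; right front 69; front 113; sleeve 63.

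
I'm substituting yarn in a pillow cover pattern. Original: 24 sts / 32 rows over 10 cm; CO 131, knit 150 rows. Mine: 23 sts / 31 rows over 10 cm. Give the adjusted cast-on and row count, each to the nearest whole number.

Cast on 126 stitches; work 145 rows.

Stitches: 131 × 23/24 = 125.54 → 126.
Rows: 150 × 31/32 = 145.31 → 145.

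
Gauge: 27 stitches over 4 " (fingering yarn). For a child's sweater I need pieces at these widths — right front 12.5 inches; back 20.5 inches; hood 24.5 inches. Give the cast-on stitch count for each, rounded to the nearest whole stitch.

right front 84; back 138; hood 165.

Rate = 27/4 = 6.75 sts per in.
right front: 12.5 × 6.75 = 84.38 → 84.
back: 20.5 × 6.75 = 138.38 → 138.
hood: 24.5 × 6.75 = 165.38 → 165.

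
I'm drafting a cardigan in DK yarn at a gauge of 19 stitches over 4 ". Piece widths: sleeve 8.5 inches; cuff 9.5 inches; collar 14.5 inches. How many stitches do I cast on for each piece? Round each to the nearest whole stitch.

sleeve 40; cuff 45; collar 69.

Rate = 19/4 = 4.75 sts per in.
sleeve: 8.5 × 4.75 = 40.38 → 40.
cuff: 9.5 × 4.75 = 45.12 → 45.
collar: 14.5 × 4.75 = 68.88 → 69.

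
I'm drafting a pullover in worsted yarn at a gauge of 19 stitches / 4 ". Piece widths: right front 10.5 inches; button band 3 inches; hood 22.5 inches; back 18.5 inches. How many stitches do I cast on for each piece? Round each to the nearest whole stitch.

Rate = 19/4 = 4.75 sts per in.
right front: 10.5 × 4.75 = 49.88 → 50.
button band: 3 × 4.75 = 14.25 → 14.
hood: 22.5 × 4.75 = 106.88 → 107.
back: 18.5 × 4.75 = 87.88 → 88.

right front 50; button band 14; hood 107; back 88.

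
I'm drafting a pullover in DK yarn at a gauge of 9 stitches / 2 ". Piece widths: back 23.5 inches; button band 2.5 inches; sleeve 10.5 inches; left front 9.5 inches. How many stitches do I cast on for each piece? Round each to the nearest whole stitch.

Rate = 9/2 = 4.5 sts per in.
back: 23.5 × 4.5 = 105.75 → 106.
button band: 2.5 × 4.5 = 11.25 → 11.
sleeve: 10.5 × 4.5 = 47.25 → 47.
left front: 9.5 × 4.5 = 42.75 → 43.

back 106; button band 11; sleeve 47; left front 43.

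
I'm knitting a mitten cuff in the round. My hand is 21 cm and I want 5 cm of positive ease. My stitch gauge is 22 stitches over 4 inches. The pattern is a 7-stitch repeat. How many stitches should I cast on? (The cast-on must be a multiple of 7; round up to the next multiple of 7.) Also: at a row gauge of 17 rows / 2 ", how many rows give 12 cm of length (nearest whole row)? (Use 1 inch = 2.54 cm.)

Cast on 63 stitches; work 40 rows.

Finished = 21 + 5 = 26 cm.
26 cm × 1/2.54 = 10.24 inches.
22/4 = 5.5 sts per in; 10.24 × 5.5 = 56.30 sts.
Next multiple of 7 → 63.
12 cm = 4.72 inches; × 8.5 = 40.16 → 40 rows.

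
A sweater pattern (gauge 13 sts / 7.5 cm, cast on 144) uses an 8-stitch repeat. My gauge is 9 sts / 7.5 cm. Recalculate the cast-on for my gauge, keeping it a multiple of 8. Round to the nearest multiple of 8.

Cast on 96 stitches.

144 × 9 / 13 = 99.69.
Nearest multiple of 8: 96.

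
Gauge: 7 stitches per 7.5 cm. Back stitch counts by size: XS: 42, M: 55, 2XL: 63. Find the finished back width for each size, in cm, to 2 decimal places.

XS 45.00 cm; M 58.93 cm; 2XL 67.50 cm.

7/7.5 = 0.933 sts per cm.
XS: 42 / 0.933 = 45.000 → 45.00 cm.
M: 55 / 0.933 = 58.929 → 58.93 cm.
2XL: 63 / 0.933 = 67.500 → 67.50 cm.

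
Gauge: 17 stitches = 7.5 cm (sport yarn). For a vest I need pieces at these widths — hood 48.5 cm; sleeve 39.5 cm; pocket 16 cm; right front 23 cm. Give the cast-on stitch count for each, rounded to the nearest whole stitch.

Rate = 17/7.5 = 2.267 sts per cm.
hood: 48.5 × 2.267 = 109.93 → 110.
sleeve: 39.5 × 2.267 = 89.53 → 90.
pocket: 16 × 2.267 = 36.27 → 36.
right front: 23 × 2.267 = 52.13 → 52.

hood 110; sleeve 90; pocket 36; right front 52.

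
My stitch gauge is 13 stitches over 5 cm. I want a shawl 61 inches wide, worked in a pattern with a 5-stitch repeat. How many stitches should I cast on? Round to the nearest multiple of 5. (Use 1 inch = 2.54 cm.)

61 in = 61 × 2.54 = 154.94 cm.
13 / 5 = 2.6 sts/cm.
154.94 × 2.6 = 402.84 sts.
→ 405.

CO 405 sts.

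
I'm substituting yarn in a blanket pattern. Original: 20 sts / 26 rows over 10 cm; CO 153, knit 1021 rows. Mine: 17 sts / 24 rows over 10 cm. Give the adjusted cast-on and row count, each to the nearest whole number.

Cast on 130 stitches; work 942 rows.

Stitches: 153 × 17/20 = 130.05 → 130.
Rows: 1021 × 24/26 = 942.46 → 942.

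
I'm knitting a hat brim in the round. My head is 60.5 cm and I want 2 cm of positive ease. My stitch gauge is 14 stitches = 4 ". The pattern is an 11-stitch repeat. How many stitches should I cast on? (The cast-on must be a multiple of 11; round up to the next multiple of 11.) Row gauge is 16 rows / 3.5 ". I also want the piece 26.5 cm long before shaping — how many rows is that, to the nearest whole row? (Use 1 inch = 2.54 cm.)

Cast on 88 stitches; work 48 rows.

Finished = 60.5 + 2 = 62.5 cm.
62.5 cm × 1/2.54 = 24.61 inches.
14/4 = 3.5 sts per in; 24.61 × 3.5 = 86.12 sts.
Next multiple of 11 → 88.
26.5 cm = 10.43 inches; × 4.571 = 47.69 → 48 rows.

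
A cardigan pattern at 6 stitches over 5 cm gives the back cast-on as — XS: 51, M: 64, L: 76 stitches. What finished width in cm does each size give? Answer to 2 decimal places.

6/5 = 1.2 sts per cm.
XS: 51 / 1.2 = 42.500 → 42.50 cm.
M: 64 / 1.2 = 53.333 → 53.33 cm.
L: 76 / 1.2 = 63.333 → 63.33 cm.

XS 42.50 cm; M 53.33 cm; L 63.33 cm.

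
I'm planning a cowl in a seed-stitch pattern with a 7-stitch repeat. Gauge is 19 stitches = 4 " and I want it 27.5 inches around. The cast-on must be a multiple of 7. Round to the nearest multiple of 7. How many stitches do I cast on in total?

19 / 4 = 4.75 sts per inch.
27.5 × 4.75 = 130.62 sts.
Nearest multiple of 7: 133.

CO 133 sts.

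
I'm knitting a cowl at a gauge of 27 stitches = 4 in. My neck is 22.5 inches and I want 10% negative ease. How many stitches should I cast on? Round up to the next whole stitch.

137 stitches.

Finished = 22.5 × 0.90 = 20.25 in.
27 / 4 = 6.75 sts per inch.
20.25 × 6.75 = 136.69 sts.
→ 137 sts.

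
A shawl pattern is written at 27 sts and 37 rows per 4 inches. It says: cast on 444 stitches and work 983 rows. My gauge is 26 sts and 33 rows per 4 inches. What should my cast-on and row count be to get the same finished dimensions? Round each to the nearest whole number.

Cast on 428 stitches; work 877 rows.

Stitches: 444 × 26/27 = 427.56 → 428.
Rows: 983 × 33/37 = 876.73 → 877.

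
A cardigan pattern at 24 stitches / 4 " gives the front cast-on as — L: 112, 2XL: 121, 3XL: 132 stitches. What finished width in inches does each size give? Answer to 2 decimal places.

24/4 = 6 sts per in.
L: 112 / 6 = 18.667 → 18.67 in.
2XL: 121 / 6 = 20.167 → 20.17 in.
3XL: 132 / 6 = 22.000 → 22.00 in.

L 18.67 inches; 2XL 20.17 inches; 3XL 22.00 inches.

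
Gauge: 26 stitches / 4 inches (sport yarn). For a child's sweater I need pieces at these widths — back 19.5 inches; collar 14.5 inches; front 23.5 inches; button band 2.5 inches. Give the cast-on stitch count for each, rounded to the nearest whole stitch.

back 127; collar 94; front 153; button band 16.

Rate = 26/4 = 6.5 sts per in.
back: 19.5 × 6.5 = 126.75 → 127.
collar: 14.5 × 6.5 = 94.25 → 94.
front: 23.5 × 6.5 = 152.75 → 153.
button band: 2.5 × 6.5 = 16.25 → 16.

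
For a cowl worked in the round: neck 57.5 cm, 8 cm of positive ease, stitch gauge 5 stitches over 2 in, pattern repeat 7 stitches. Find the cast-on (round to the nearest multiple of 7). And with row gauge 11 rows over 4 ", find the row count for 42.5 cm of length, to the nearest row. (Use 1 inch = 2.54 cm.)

Cast on 63 stitches; work 46 rows.

Finished = 57.5 + 8 = 65.5 cm.
65.5 cm × 1/2.54 = 25.79 inches.
5/2 = 2.5 sts per in; 25.79 × 2.5 = 64.47 sts.
Nearest multiple of 7 → 63.
42.5 cm = 16.73 inches; × 2.75 = 46.01 → 46 rows.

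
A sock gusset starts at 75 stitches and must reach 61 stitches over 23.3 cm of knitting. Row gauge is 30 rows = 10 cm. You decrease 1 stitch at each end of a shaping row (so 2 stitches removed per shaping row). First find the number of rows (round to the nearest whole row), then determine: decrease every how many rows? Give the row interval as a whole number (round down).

Rows = 23.3 × 3 = 69.9 → 70 rows.
Stitches to remove: 14 → 7 shaping rows (at 2 st each).
70 / 7 = 10.00 → every 10 rows.

Decrease every 10th row.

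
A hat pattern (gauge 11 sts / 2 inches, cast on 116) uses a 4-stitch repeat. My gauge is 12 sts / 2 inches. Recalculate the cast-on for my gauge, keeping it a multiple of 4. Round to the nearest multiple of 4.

128 stitches.

116 × 12 / 11 = 126.55.
Nearest multiple of 4: 128.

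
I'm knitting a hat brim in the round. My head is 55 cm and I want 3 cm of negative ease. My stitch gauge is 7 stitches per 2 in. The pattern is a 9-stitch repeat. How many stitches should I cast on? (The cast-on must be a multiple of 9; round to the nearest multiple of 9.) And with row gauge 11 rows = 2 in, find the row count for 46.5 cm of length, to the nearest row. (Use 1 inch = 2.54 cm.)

Cast on 72 stitches; work 101 rows.

Finished = 55 − 3 = 52 cm.
52 cm × 1/2.54 = 20.47 inches.
7/2 = 3.5 sts per in; 20.47 × 3.5 = 71.65 sts.
Nearest multiple of 9 → 72.
46.5 cm = 18.31 inches; × 5.5 = 100.69 → 101 rows.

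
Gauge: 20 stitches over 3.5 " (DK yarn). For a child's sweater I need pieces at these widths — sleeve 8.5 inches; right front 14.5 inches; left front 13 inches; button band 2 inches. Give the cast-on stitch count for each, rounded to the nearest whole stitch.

sleeve 49; right front 83; left front 74; button band 11.

Rate = 20/3.5 = 5.714 sts per in.
sleeve: 8.5 × 5.714 = 48.57 → 49.
right front: 14.5 × 5.714 = 82.86 → 83.
left front: 13 × 5.714 = 74.29 → 74.
button band: 2 × 5.714 = 11.43 → 11.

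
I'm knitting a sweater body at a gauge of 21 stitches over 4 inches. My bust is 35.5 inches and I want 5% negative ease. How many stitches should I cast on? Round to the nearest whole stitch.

Cast on 177 stitches.

Finished = 35.5 × 0.95 = 33.73 in.
21 / 4 = 5.25 sts per inch.
33.73 × 5.25 = 177.06 sts.
→ 177 sts.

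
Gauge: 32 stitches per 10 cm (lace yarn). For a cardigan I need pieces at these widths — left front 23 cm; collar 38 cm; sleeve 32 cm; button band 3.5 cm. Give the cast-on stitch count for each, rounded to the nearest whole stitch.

left front 74; collar 122; sleeve 102; button band 11.

Rate = 32/10 = 3.2 sts per cm.
left front: 23 × 3.2 = 73.60 → 74.
collar: 38 × 3.2 = 121.60 → 122.
sleeve: 32 × 3.2 = 102.40 → 102.
button band: 3.5 × 3.2 = 11.20 → 11.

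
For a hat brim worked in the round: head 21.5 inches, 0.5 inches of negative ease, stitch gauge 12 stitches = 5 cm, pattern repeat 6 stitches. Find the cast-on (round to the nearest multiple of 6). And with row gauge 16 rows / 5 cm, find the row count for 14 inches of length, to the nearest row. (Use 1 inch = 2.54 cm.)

Cast on 126 stitches; work 114 rows.

Finished = 21.5 − 0.5 = 21 inches.
21 inches × 2.54 = 53.34 cm.
12/5 = 2.4 sts per cm; 53.34 × 2.4 = 128.02 sts.
Nearest multiple of 6 → 126.
14 inches = 35.56 cm; × 3.2 = 113.79 → 114 rows.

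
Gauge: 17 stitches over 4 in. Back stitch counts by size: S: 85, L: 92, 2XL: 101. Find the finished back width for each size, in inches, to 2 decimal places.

17/4 = 4.25 sts per in.
S: 85 / 4.25 = 20.000 → 20.00 in.
L: 92 / 4.25 = 21.647 → 21.65 in.
2XL: 101 / 4.25 = 23.765 → 23.76 in.

S 20.00 inches; L 21.65 inches; 2XL 23.76 inches.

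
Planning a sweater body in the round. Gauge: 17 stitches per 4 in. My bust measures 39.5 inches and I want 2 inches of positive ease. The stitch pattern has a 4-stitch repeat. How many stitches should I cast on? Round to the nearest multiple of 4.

Finished = 39.5 + 2 = 41.5 inches.
17 / 4 = 4.25 sts/in.
41.5 × 4.25 = 176.38 sts.
Nearest multiple of 4: 176.

CO 176 sts.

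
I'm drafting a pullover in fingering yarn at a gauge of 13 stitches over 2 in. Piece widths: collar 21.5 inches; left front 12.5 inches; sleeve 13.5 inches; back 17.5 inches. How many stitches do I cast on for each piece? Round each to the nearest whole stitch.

Rate = 13/2 = 6.5 sts per in.
collar: 21.5 × 6.5 = 139.75 → 140.
left front: 12.5 × 6.5 = 81.25 → 81.
sleeve: 13.5 × 6.5 = 87.75 → 88.
back: 17.5 × 6.5 = 113.75 → 114.

collar 140; left front 81; sleeve 88; back 114.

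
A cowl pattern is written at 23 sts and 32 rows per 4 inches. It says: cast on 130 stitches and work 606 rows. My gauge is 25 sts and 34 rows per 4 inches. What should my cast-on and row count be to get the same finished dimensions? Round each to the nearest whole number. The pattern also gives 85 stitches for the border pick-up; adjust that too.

Stitches: 130 × 25/23 = 141.30 → 141.
Rows: 606 × 34/32 = 643.88 → 644.
border pick-up: 85 × 25/23 = 92.39 → 92.

Cast on 141 stitches; work 644 rows; border pick-up 92 stitches.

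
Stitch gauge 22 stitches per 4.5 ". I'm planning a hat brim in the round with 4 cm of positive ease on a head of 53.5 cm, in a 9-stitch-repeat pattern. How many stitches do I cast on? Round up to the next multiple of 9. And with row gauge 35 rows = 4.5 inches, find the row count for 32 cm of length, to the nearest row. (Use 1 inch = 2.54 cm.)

Cast on 117 stitches; work 98 rows.

Finished = 53.5 + 4 = 57.5 cm.
57.5 cm × 1/2.54 = 22.64 inches.
22/4.5 = 4.889 sts per in; 22.64 × 4.889 = 110.67 sts.
Next multiple of 9 → 117.
32 cm = 12.60 inches; × 7.778 = 97.99 → 98 rows.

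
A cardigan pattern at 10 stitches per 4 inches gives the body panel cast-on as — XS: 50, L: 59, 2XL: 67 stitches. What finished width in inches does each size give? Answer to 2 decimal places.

10/4 = 2.5 sts per in.
XS: 50 / 2.5 = 20.000 → 20.00 in.
L: 59 / 2.5 = 23.600 → 23.60 in.
2XL: 67 / 2.5 = 26.800 → 26.80 in.

XS 20.00 inches; L 23.60 inches; 2XL 26.80 inches.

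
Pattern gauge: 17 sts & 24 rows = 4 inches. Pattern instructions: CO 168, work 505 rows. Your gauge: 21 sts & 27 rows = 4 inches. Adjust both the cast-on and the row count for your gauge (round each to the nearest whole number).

Cast on 208 stitches; work 568 rows.

Stitches: 168 × 21/17 = 207.53 → 208.
Rows: 505 × 27/24 = 568.12 → 568.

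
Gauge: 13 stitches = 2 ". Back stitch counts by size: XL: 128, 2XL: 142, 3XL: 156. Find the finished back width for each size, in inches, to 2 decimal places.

13/2 = 6.5 sts per in.
XL: 128 / 6.5 = 19.692 → 19.69 in.
2XL: 142 / 6.5 = 21.846 → 21.85 in.
3XL: 156 / 6.5 = 24.000 → 24.00 in.

XL 19.69 inches; 2XL 21.85 inches; 3XL 24.00 inches.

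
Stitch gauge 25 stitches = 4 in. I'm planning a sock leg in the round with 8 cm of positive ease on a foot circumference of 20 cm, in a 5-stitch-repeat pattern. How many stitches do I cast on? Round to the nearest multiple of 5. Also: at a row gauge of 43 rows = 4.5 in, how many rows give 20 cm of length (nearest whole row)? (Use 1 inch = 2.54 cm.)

Cast on 70 stitches; work 75 rows.

Finished = 20 + 8 = 28 cm.
28 cm × 1/2.54 = 11.02 inches.
25/4 = 6.25 sts per in; 11.02 × 6.25 = 68.90 sts.
Nearest multiple of 5 → 70.
20 cm = 7.87 inches; × 9.556 = 75.24 → 75 rows.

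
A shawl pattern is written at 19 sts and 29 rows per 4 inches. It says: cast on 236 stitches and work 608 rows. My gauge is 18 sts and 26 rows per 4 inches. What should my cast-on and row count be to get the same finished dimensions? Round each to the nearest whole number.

Stitches: 236 × 18/19 = 223.58 → 224.
Rows: 608 × 26/29 = 545.10 → 545.

Cast on 224 stitches; work 545 rows.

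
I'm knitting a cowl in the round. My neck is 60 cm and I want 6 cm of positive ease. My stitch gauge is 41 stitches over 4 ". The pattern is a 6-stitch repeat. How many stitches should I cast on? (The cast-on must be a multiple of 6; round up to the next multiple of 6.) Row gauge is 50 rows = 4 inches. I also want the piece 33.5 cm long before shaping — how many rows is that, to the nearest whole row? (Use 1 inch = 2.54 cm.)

Finished = 60 + 6 = 66 cm.
66 cm × 1/2.54 = 25.98 inches.
41/4 = 10.25 sts per in; 25.98 × 10.25 = 266.34 sts.
Next multiple of 6 → 270.
33.5 cm = 13.19 inches; × 12.5 = 164.86 → 165 rows.

Cast on 270 stitches; work 165 rows.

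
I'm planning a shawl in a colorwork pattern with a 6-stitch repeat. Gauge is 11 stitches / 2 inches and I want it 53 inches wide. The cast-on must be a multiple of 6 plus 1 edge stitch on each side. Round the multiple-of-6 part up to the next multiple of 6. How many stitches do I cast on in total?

CO 296 sts.

11 / 2 = 5.5 sts per inch.
53 × 5.5 = 291.50 sts.
Less 2 edge sts → 289.50 for the repeat.
Next multiple of 6: 294.
Add back 2 edge sts → 296.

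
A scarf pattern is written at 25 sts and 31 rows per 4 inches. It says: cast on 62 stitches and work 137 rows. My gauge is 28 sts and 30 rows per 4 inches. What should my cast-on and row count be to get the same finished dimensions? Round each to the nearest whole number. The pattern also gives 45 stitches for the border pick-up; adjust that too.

Cast on 69 stitches; work 133 rows; border pick-up 50 stitches.

Stitches: 62 × 28/25 = 69.44 → 69.
Rows: 137 × 30/31 = 132.58 → 133.
border pick-up: 45 × 28/25 = 50.40 → 50.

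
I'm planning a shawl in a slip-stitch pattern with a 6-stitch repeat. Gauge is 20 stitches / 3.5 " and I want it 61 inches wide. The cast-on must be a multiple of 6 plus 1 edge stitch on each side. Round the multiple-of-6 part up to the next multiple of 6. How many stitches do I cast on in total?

Cast on 350 stitches.

20 / 3.5 = 5.714 sts per inch.
61 × 5.714 = 348.57 sts.
Less 2 edge sts → 346.57 for the repeat.
Next multiple of 6: 348.
Add back 2 edge sts → 350.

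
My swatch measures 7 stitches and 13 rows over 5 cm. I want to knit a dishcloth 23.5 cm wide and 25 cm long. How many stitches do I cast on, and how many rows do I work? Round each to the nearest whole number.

Stitch gauge = 7/5 = 1.4 sts/cm; 23.5 × 1.4 = 32.90 → 33 sts.
Row gauge = 13/5 = 2.6 rows/cm; 25 × 2.6 = 65.00 → 65 rows.

Cast on 33 stitches and work 65 rows.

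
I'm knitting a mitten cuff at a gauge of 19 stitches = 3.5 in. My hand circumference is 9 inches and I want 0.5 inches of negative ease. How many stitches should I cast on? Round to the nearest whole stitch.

46 stitches.

Finished = 9 − 0.5 = 8.5 in.
19 / 3.5 = 5.429 sts per inch.
8.50 × 5.429 = 46.14 sts.
→ 46 sts.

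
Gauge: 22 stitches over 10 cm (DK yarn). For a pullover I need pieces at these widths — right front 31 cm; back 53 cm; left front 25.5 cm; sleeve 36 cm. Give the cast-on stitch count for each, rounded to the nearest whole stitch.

right front 68; back 117; left front 56; sleeve 79.

Rate = 22/10 = 2.2 sts per cm.
right front: 31 × 2.2 = 68.20 → 68.
back: 53 × 2.2 = 116.60 → 117.
left front: 25.5 × 2.2 = 56.10 → 56.
sleeve: 36 × 2.2 = 79.20 → 79.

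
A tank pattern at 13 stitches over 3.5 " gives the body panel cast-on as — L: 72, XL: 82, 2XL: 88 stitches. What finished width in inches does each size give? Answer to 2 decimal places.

13/3.5 = 3.714 sts per in.
L: 72 / 3.714 = 19.385 → 19.38 in.
XL: 82 / 3.714 = 22.077 → 22.08 in.
2XL: 88 / 3.714 = 23.692 → 23.69 in.

L 19.38 inches; XL 22.08 inches; 2XL 23.69 inches.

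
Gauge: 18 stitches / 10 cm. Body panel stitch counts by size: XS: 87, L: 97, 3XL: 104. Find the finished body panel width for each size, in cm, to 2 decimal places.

XS 48.33 cm; L 53.89 cm; 3XL 57.78 cm.

18/10 = 1.8 sts per cm.
XS: 87 / 1.8 = 48.333 → 48.33 cm.
L: 97 / 1.8 = 53.889 → 53.89 cm.
3XL: 104 / 1.8 = 57.778 → 57.78 cm.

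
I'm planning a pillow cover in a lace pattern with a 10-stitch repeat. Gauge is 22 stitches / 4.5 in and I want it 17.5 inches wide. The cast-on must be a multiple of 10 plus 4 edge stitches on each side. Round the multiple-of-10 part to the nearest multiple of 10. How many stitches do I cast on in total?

88 stitches.

22 / 4.5 = 4.889 sts per inch.
17.5 × 4.889 = 85.56 sts.
Less 8 edge sts → 77.56 for the repeat.
Nearest multiple of 10: 80.
Add back 8 edge sts → 88.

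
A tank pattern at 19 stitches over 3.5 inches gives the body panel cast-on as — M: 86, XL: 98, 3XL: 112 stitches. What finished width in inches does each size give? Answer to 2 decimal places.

19/3.5 = 5.429 sts per in.
M: 86 / 5.429 = 15.842 → 15.84 in.
XL: 98 / 5.429 = 18.053 → 18.05 in.
3XL: 112 / 5.429 = 20.632 → 20.63 in.

M 15.84 inches; XL 18.05 inches; 3XL 20.63 inches.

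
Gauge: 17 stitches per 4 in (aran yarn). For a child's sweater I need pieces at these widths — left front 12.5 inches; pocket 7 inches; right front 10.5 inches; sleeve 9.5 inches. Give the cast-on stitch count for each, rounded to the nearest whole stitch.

Rate = 17/4 = 4.25 sts per in.
left front: 12.5 × 4.25 = 53.12 → 53.
pocket: 7 × 4.25 = 29.75 → 30.
right front: 10.5 × 4.25 = 44.62 → 45.
sleeve: 9.5 × 4.25 = 40.38 → 40.

left front 53; pocket 30; right front 45; sleeve 40.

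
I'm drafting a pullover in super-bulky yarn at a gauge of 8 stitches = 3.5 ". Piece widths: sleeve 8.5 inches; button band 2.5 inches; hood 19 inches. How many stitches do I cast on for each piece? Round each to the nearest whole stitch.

Rate = 8/3.5 = 2.286 sts per in.
sleeve: 8.5 × 2.286 = 19.43 → 19.
button band: 2.5 × 2.286 = 5.71 → 6.
hood: 19 × 2.286 = 43.43 → 43.

sleeve 19; button band 6; hood 43.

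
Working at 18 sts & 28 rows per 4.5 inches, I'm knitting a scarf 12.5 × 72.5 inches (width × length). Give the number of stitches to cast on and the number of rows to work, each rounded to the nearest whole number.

Cast on 50 stitches and work 451 rows.

Stitch gauge = 18/4.5 = 4 sts/in; 12.5 × 4 = 50.00 → 50 sts.
Row gauge = 28/4.5 = 6.222 rows/in; 72.5 × 6.222 = 451.11 → 451 rows.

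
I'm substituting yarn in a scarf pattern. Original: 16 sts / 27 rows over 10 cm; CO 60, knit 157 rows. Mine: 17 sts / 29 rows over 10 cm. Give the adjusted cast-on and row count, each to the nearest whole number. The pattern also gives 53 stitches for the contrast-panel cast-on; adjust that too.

Stitches: 60 × 17/16 = 63.75 → 64.
Rows: 157 × 29/27 = 168.63 → 169.
contrast-panel cast-on: 53 × 17/16 = 56.31 → 56.

Cast on 64 stitches; work 169 rows; contrast-panel cast-on 56 stitches.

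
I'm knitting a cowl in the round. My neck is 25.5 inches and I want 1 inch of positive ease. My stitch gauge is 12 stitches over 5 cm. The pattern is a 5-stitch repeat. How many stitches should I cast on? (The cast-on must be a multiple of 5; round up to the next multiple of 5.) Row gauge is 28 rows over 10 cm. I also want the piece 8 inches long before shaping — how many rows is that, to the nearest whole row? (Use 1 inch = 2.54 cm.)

Finished = 25.5 + 1 = 26.5 inches.
26.5 inches × 2.54 = 67.31 cm.
12/5 = 2.4 sts per cm; 67.31 × 2.4 = 161.54 sts.
Next multiple of 5 → 165.
8 inches = 20.32 cm; × 2.8 = 56.90 → 57 rows.

Cast on 165 stitches; work 57 rows.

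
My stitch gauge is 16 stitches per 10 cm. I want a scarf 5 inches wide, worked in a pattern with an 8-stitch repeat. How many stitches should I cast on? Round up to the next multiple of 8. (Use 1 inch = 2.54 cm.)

5 in = 5 × 2.54 = 12.70 cm.
16 / 10 = 1.6 sts/cm.
12.70 × 1.6 = 20.32 sts.
→ 24.

CO 24 sts.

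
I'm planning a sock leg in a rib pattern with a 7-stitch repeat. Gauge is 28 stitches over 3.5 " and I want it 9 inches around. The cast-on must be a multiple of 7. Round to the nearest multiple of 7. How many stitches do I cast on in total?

28 / 3.5 = 8 sts per inch.
9 × 8 = 72.00 sts.
Nearest multiple of 7: 70.

Cast on 70 stitches.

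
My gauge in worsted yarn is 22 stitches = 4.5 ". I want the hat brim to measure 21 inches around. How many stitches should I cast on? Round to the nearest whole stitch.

CO 103 sts.

22 stitches / 4.5 in = 4.889 stitches per inch.
21 × 4.889 = 102.67 stitches.
Round to nearest → 103.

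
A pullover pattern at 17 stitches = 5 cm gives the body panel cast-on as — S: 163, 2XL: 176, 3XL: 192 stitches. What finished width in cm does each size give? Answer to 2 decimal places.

S 47.94 cm; 2XL 51.76 cm; 3XL 56.47 cm.

17/5 = 3.4 sts per cm.
S: 163 / 3.4 = 47.941 → 47.94 cm.
2XL: 176 / 3.4 = 51.765 → 51.76 cm.
3XL: 192 / 3.4 = 56.471 → 56.47 cm.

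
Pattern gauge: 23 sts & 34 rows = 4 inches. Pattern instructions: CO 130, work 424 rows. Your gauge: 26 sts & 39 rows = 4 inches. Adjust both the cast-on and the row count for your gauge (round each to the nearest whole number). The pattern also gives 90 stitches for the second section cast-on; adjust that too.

Stitches: 130 × 26/23 = 146.96 → 147.
Rows: 424 × 39/34 = 486.35 → 486.
second section cast-on: 90 × 26/23 = 101.74 → 102.

Cast on 147 stitches; work 486 rows; second section cast-on 102 stitches.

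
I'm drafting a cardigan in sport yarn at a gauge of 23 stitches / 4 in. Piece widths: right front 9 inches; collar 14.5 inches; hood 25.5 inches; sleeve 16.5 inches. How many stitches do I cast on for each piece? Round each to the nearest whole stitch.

Rate = 23/4 = 5.75 sts per in.
right front: 9 × 5.75 = 51.75 → 52.
collar: 14.5 × 5.75 = 83.38 → 83.
hood: 25.5 × 5.75 = 146.62 → 147.
sleeve: 16.5 × 5.75 = 94.88 → 95.

right front 52; collar 83; hood 147; sleeve 95.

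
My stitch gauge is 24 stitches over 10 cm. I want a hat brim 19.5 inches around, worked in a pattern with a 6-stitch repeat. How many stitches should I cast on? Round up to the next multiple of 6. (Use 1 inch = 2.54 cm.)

CO 120 sts.

19.5 in = 19.5 × 2.54 = 49.53 cm.
24 / 10 = 2.4 sts/cm.
49.53 × 2.4 = 118.87 sts.
→ 120.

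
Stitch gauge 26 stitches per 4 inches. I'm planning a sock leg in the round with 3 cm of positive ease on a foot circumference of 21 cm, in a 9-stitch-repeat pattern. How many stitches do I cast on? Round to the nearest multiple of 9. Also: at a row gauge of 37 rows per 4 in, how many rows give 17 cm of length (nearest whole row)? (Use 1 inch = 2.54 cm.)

Finished = 21 + 3 = 24 cm.
24 cm × 1/2.54 = 9.45 inches.
26/4 = 6.5 sts per in; 9.45 × 6.5 = 61.42 sts.
Nearest multiple of 9 → 63.
17 cm = 6.69 inches; × 9.25 = 61.91 → 62 rows.

Cast on 63 stitches; work 62 rows.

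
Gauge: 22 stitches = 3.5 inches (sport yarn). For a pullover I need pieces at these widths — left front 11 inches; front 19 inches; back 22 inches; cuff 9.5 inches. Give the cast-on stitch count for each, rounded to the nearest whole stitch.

Rate = 22/3.5 = 6.286 sts per in.
left front: 11 × 6.286 = 69.14 → 69.
front: 19 × 6.286 = 119.43 → 119.
back: 22 × 6.286 = 138.29 → 138.
cuff: 9.5 × 6.286 = 59.71 → 60.

left front 69; front 119; back 138; cuff 60.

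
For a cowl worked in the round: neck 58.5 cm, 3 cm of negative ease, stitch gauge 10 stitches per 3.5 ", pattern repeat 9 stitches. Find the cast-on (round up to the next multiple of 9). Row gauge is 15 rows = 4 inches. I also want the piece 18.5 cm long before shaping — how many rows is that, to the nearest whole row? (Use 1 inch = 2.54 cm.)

Cast on 63 stitches; work 27 rows.

Finished = 58.5 − 3 = 55.5 cm.
55.5 cm × 1/2.54 = 21.85 inches.
10/3.5 = 2.857 sts per in; 21.85 × 2.857 = 62.43 sts.
Next multiple of 9 → 63.
18.5 cm = 7.28 inches; × 3.75 = 27.31 → 27 rows.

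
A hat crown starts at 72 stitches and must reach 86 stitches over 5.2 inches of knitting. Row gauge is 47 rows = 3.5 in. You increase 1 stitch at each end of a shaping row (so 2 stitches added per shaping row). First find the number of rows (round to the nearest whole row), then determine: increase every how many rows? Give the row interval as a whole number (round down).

Rows = 5.2 × 13.429 = 69.8 → 70 rows.
Stitches to add: 14 → 7 shaping rows (at 2 st each).
70 / 7 = 10.00 → every 10 rows.

Increase every 10th row.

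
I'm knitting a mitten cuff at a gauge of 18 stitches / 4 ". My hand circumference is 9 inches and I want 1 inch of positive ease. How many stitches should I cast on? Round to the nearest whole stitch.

CO 45 sts.

Finished = 9 + 1 = 10 in.
18 / 4 = 4.5 sts per inch.
10.00 × 4.5 = 45.00 sts.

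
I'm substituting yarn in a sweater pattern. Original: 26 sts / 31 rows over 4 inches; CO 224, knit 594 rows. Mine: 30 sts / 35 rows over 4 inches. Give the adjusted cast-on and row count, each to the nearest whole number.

Stitches: 224 × 30/26 = 258.46 → 258.
Rows: 594 × 35/31 = 670.65 → 671.

Cast on 258 stitches; work 671 rows.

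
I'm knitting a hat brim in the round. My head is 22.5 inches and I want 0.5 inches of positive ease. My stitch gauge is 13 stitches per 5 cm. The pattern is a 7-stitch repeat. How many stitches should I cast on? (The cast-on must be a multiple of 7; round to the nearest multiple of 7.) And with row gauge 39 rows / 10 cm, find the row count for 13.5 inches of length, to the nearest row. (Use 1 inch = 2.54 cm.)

Finished = 22.5 + 0.5 = 23 inches.
23 inches × 2.54 = 58.42 cm.
13/5 = 2.6 sts per cm; 58.42 × 2.6 = 151.89 sts.
Nearest multiple of 7 → 154.
13.5 inches = 34.29 cm; × 3.9 = 133.73 → 134 rows.

Cast on 154 stitches; work 134 rows.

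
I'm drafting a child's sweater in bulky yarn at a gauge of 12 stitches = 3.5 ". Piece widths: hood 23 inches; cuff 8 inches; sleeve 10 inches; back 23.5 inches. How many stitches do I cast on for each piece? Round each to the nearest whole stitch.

Rate = 12/3.5 = 3.429 sts per in.
hood: 23 × 3.429 = 78.86 → 79.
cuff: 8 × 3.429 = 27.43 → 27.
sleeve: 10 × 3.429 = 34.29 → 34.
back: 23.5 × 3.429 = 80.57 → 81.

hood 79; cuff 27; sleeve 34; back 81.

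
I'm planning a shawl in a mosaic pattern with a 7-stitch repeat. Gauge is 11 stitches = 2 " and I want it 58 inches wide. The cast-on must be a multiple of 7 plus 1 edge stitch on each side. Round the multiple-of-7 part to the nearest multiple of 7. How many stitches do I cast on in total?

317 stitches.

11 / 2 = 5.5 sts per inch.
58 × 5.5 = 319.00 sts.
Less 2 edge sts → 317.00 for the repeat.
Nearest multiple of 7: 315.
Add back 2 edge sts → 317.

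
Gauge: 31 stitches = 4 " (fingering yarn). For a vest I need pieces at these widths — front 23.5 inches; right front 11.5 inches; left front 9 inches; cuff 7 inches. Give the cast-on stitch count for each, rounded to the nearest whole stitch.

Rate = 31/4 = 7.75 sts per in.
front: 23.5 × 7.75 = 182.12 → 182.
right front: 11.5 × 7.75 = 89.12 → 89.
left front: 9 × 7.75 = 69.75 → 70.
cuff: 7 × 7.75 = 54.25 → 54.

front 182; right front 89; left front 70; cuff 54.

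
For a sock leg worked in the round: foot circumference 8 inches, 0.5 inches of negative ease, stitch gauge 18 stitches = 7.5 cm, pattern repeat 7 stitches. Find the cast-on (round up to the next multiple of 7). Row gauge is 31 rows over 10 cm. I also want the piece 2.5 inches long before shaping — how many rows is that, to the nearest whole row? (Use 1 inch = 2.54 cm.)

Cast on 49 stitches; work 20 rows.

Finished = 8 − 0.5 = 7.5 inches.
7.5 inches × 2.54 = 19.05 cm.
18/7.5 = 2.4 sts per cm; 19.05 × 2.4 = 45.72 sts.
Next multiple of 7 → 49.
2.5 inches = 6.35 cm; × 3.1 = 19.68 → 20 rows.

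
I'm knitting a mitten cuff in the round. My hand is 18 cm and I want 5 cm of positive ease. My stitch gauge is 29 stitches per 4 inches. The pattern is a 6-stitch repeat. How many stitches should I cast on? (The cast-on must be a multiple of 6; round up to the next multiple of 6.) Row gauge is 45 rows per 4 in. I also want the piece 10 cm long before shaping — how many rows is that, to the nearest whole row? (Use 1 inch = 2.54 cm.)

Finished = 18 + 5 = 23 cm.
23 cm × 1/2.54 = 9.06 inches.
29/4 = 7.25 sts per in; 9.06 × 7.25 = 65.65 sts.
Next multiple of 6 → 66.
10 cm = 3.94 inches; × 11.25 = 44.29 → 44 rows.

Cast on 66 stitches; work 44 rows.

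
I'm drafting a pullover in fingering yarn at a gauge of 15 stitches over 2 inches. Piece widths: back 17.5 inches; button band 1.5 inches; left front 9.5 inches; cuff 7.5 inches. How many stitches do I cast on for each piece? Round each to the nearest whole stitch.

Rate = 15/2 = 7.5 sts per in.
back: 17.5 × 7.5 = 131.25 → 131.
button band: 1.5 × 7.5 = 11.25 → 11.
left front: 9.5 × 7.5 = 71.25 → 71.
cuff: 7.5 × 7.5 = 56.25 → 56.

back 131; button band 11; left front 71; cuff 56.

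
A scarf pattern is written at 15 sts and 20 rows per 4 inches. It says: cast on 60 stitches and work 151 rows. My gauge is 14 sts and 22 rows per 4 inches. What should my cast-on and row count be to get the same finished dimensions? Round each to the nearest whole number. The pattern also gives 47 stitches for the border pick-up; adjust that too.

Cast on 56 stitches; work 166 rows; border pick-up 44 stitches.

Stitches: 60 × 14/15 = 56.00 → 56.
Rows: 151 × 22/20 = 166.10 → 166.
border pick-up: 47 × 14/15 = 43.87 → 44.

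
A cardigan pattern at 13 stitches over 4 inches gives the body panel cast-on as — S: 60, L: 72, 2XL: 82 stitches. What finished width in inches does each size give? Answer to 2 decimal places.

S 18.46 inches; L 22.15 inches; 2XL 25.23 inches.

13/4 = 3.25 sts per in.
S: 60 / 3.25 = 18.462 → 18.46 in.
L: 72 / 3.25 = 22.154 → 22.15 in.
2XL: 82 / 3.25 = 25.231 → 25.23 in.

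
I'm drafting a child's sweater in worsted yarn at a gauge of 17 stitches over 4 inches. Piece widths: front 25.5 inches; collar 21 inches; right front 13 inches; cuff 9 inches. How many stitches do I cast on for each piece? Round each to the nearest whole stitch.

Rate = 17/4 = 4.25 sts per in.
front: 25.5 × 4.25 = 108.38 → 108.
collar: 21 × 4.25 = 89.25 → 89.
right front: 13 × 4.25 = 55.25 → 55.
cuff: 9 × 4.25 = 38.25 → 38.

front 108; collar 89; right front 55; cuff 38.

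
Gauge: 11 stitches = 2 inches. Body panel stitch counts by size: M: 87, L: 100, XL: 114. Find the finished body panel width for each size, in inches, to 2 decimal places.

M 15.82 inches; L 18.18 inches; XL 20.73 inches.

11/2 = 5.5 sts per in.
M: 87 / 5.5 = 15.818 → 15.82 in.
L: 100 / 5.5 = 18.182 → 18.18 in.
XL: 114 / 5.5 = 20.727 → 20.73 in.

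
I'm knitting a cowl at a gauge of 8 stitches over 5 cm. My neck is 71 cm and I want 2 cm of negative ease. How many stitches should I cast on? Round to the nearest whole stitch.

Finished = 71 − 2 = 69 cm.
8 / 5 = 1.6 sts per cm.
69.00 × 1.6 = 110.40 sts.
→ 110 sts.

Cast on 110 stitches.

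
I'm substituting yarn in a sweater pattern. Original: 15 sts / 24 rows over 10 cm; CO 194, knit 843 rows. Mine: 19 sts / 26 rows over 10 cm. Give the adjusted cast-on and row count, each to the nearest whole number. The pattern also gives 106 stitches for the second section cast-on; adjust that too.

Stitches: 194 × 19/15 = 245.73 → 246.
Rows: 843 × 26/24 = 913.25 → 913.
second section cast-on: 106 × 19/15 = 134.27 → 134.

Cast on 246 stitches; work 913 rows; second section cast-on 134 stitches.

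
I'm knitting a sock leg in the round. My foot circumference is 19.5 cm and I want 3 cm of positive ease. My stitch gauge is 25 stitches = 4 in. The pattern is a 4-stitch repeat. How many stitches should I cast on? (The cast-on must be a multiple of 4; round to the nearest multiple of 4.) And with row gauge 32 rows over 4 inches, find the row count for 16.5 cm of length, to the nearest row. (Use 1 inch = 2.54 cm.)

Finished = 19.5 + 3 = 22.5 cm.
22.5 cm × 1/2.54 = 8.86 inches.
25/4 = 6.25 sts per in; 8.86 × 6.25 = 55.36 sts.
Nearest multiple of 4 → 56.
16.5 cm = 6.50 inches; × 8 = 51.97 → 52 rows.

Cast on 56 stitches; work 52 rows.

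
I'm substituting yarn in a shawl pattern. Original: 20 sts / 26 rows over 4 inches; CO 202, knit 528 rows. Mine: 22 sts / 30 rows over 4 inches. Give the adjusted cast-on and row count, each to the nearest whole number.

Cast on 222 stitches; work 609 rows.

Stitches: 202 × 22/20 = 222.20 → 222.
Rows: 528 × 30/26 = 609.23 → 609.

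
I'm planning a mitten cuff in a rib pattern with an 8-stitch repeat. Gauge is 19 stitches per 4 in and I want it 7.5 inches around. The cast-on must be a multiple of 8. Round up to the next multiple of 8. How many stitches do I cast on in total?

19 / 4 = 4.75 sts per inch.
7.5 × 4.75 = 35.62 sts.
Next multiple of 8: 40.

CO 40 sts.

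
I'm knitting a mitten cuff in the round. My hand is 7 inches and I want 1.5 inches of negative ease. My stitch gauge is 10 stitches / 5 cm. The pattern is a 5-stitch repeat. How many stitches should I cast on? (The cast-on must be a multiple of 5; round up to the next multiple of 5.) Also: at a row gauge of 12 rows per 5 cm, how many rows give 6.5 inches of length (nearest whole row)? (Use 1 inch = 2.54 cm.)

Finished = 7 − 1.5 = 5.5 inches.
5.5 inches × 2.54 = 13.97 cm.
10/5 = 2 sts per cm; 13.97 × 2 = 27.94 sts.
Next multiple of 5 → 30.
6.5 inches = 16.51 cm; × 2.4 = 39.62 → 40 rows.

Cast on 30 stitches; work 40 rows.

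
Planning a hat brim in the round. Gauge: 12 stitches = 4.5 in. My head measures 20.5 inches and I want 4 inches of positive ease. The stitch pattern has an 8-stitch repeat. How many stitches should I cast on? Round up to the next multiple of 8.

Finished = 20.5 + 4 = 24.5 inches.
12 / 4.5 = 2.667 sts/in.
24.5 × 2.667 = 65.33 sts.
Next multiple of 8: 72.

72 stitches.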